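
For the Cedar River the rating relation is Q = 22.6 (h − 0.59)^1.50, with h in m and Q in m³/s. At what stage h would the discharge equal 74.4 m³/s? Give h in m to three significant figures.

2.80 m

h − h₀ = (Q/C)^(1/b) = (74.4/22.6)^(1/1.50) = 2.213 m
h = 0.59 + 2.213 = 2.803 m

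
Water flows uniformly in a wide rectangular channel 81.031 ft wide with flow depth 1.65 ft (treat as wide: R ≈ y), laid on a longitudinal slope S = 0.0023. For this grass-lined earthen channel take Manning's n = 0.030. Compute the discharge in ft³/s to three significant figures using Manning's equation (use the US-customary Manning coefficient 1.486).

443 ft³/s

A = b·y = 81.031 × 1.65 = 133.7 ft²
Wide channel: R ≈ y = 1.65 ft
Q = (1.486/n)·A·R^(2/3)·S^(1/2) = (1.486/0.030) × 133.7 × 1.650^(2/3) × 0.0023^(1/2) = 443.5 ft³/s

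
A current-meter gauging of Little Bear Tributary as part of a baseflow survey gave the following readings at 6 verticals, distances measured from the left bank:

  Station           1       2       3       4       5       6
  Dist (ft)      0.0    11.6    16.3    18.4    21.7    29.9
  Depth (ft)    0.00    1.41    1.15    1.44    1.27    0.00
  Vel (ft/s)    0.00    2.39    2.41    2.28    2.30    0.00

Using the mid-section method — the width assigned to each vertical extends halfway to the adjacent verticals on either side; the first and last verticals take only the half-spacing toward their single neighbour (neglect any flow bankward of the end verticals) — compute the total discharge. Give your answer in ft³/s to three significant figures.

w_2 = (16.3 − 0.0)/2 = 8.15 ft; q_2 = 2.39 × 1.41 × 8.15 = 27.46 ft³/s
w_3 = (18.4 − 11.6)/2 = 3.4 ft; q_3 = 2.41 × 1.15 × 3.4 = 9.423 ft³/s
w_4 = (21.7 − 16.3)/2 = 2.7 ft; q_4 = 2.28 × 1.44 × 2.7 = 8.865 ft³/s
w_5 = (29.9 − 18.4)/2 = 5.75 ft; q_5 = 2.30 × 1.27 × 5.75 = 16.80 ft³/s
Stations 1, 6 contribute zero (depth or velocity is 0).
Q = Σ qᵢ = 62.55 ft³/s

62.5 ft³/s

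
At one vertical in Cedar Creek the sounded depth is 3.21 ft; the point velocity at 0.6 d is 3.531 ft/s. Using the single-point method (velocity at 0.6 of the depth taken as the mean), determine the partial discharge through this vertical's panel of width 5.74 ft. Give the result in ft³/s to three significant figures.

65.1 ft³/s

v̄ = v₀.₆ = 3.531 ft/s
q = v̄ × d × w = 3.531 × 3.21 × 5.74 = 65.06 ft³/s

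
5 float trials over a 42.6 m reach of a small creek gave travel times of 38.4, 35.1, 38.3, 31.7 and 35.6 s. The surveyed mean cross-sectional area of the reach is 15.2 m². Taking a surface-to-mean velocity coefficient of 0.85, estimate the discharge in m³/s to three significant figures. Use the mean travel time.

t̄ = (38.4 + 35.1 + 38.3 + 31.7 + 35.6) / 5 = 35.82 s
v_surface = L / t̄ = 42.6 / 35.82 = 1.189 m/s
v_mean = 0.85 × 1.189 = 1.011 m/s
Q = A × v_mean = 15.2 × 1.011 = 15.37 m³/s

15.4 m³/s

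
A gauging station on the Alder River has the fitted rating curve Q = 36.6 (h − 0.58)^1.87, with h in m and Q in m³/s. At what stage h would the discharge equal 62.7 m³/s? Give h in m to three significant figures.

1.91 m

h − h₀ = (Q/C)^(1/b) = (62.7/36.6)^(1/1.87) = 1.334 m
h = 0.58 + 1.334 = 1.914 m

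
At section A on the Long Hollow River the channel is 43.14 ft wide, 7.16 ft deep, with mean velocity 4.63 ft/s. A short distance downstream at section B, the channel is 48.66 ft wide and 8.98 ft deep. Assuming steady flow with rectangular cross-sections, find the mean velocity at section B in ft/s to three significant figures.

Q = A₁V₁ = (43.14×7.16) × 4.63 = 1430 ft³/s
A₂ = 48.66 × 8.98 = 437.0 ft²
V₂ = Q/A₂ = 1430/437.0 = 3.273 ft/s

3.27 ft/s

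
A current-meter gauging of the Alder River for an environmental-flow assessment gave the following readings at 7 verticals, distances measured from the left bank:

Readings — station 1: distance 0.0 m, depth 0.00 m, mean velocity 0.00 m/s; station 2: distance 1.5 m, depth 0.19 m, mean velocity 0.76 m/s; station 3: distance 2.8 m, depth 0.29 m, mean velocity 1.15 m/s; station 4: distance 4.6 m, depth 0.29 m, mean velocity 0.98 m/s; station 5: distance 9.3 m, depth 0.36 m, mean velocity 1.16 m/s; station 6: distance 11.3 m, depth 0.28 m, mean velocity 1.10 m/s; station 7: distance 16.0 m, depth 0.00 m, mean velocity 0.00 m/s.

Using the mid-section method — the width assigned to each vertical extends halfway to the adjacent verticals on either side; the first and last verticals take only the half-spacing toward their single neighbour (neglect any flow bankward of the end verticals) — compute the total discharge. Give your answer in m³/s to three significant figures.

w_2 = (2.8 − 0.0)/2 = 1.4 m; q_2 = 0.76 × 0.19 × 1.4 = 0.2022 m³/s
w_3 = (4.6 − 1.5)/2 = 1.55 m; q_3 = 1.15 × 0.29 × 1.55 = 0.5169 m³/s
w_4 = (9.3 − 2.8)/2 = 3.25 m; q_4 = 0.98 × 0.29 × 3.25 = 0.9237 m³/s
w_5 = (11.3 − 4.6)/2 = 3.35 m; q_5 = 1.16 × 0.36 × 3.35 = 1.399 m³/s
w_6 = (16.0 − 9.3)/2 = 3.35 m; q_6 = 1.10 × 0.28 × 3.35 = 1.032 m³/s
Stations 1, 7 contribute zero (depth or velocity is 0).
Q = Σ qᵢ = 4.073 m³/s

4.07 m³/s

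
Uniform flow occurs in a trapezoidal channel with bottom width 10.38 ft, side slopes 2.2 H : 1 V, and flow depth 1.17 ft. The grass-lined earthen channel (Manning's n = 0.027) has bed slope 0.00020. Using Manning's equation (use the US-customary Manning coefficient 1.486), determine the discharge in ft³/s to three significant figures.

A = (b + z·y)·y = (10.38 + 2.2×1.17)×1.17 = 15.16 ft²
P = b + 2y√(1+z²) = 10.38 + 2×1.17×√(1+2.2²) = 16.03 ft
R = A/P = 15.16/16.03 = 0.9452 ft
Q = (1.486/n)·A·R^(2/3)·S^(1/2) = (1.486/0.027) × 15.16 × 0.9452^(2/3) × 0.00020^(1/2) = 11.36 ft³/s

11.4 ft³/s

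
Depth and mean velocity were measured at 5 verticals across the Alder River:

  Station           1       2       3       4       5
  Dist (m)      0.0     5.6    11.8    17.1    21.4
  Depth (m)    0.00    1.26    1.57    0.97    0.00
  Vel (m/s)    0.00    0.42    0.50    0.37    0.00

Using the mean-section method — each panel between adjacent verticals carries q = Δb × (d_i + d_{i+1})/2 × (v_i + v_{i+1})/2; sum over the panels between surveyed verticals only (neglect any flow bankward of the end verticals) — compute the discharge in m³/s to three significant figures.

Panel 1-2: Δb = 5.6 m, d̄ = (0.00+1.26)/2 = 0.63, v̄ = (0.00+0.42)/2 = 0.21 → q = 5.6×0.63×0.21 = 0.7409 m³/s
Panel 2-3: Δb = 6.2 m, d̄ = (1.26+1.57)/2 = 1.415, v̄ = (0.42+0.50)/2 = 0.46 → q = 6.2×1.415×0.46 = 4.036 m³/s
Panel 3-4: Δb = 5.3 m, d̄ = (1.57+0.97)/2 = 1.27, v̄ = (0.50+0.37)/2 = 0.435 → q = 5.3×1.27×0.435 = 2.928 m³/s
Panel 4-5: Δb = 4.3 m, d̄ = (0.97+0.00)/2 = 0.485, v̄ = (0.37+0.00)/2 = 0.185 → q = 4.3×0.485×0.185 = 0.3858 m³/s
Q = Σ q = 8.090 m³/s

8.09 m³/s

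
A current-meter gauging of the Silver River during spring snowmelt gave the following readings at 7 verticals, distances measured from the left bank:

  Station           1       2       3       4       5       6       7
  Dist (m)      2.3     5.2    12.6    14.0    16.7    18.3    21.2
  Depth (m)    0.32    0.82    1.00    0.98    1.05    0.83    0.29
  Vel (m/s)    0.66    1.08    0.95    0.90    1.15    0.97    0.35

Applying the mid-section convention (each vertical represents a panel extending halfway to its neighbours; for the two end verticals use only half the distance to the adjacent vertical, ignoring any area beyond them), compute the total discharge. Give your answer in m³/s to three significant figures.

15.4 m³/s

w_1 = (5.2 − 2.3)/2 = 1.45 m; q_1 = 0.66 × 0.32 × 1.45 = 0.3062 m³/s
w_2 = (12.6 − 2.3)/2 = 5.15 m; q_2 = 1.08 × 0.82 × 5.15 = 4.561 m³/s
w_3 = (14.0 − 5.2)/2 = 4.4 m; q_3 = 0.95 × 1.00 × 4.4 = 4.180 m³/s
w_4 = (16.7 − 12.6)/2 = 2.05 m; q_4 = 0.90 × 0.98 × 2.05 = 1.808 m³/s
w_5 = (18.3 − 14.0)/2 = 2.15 m; q_5 = 1.15 × 1.05 × 2.15 = 2.596 m³/s
w_6 = (21.2 − 16.7)/2 = 2.25 m; q_6 = 0.97 × 0.83 × 2.25 = 1.811 m³/s
w_7 = (21.2 − 18.3)/2 = 1.45 m; q_7 = 0.35 × 0.29 × 1.45 = 0.1472 m³/s
Q = Σ qᵢ = 15.41 m³/s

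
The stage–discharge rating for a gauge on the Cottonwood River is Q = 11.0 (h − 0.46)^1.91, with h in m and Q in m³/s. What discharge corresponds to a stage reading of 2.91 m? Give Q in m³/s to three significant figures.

Q = 11.0 × (2.91 − 0.46)^1.91 = 11.0 × 2.45^1.91 = 60.91 m³/s

60.9 m³/s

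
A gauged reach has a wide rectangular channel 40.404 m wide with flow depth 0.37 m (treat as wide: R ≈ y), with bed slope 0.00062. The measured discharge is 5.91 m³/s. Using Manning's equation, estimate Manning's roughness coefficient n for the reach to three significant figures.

A = b·y = 40.404 × 0.37 = 14.95 m²
Wide channel: R ≈ y = 0.37 m
n = (1/Q)·A·R^(2/3)·S^(1/2) = (1/5.91) × 14.95 × 0.5154 × 0.02490 = 0.03246

0.0325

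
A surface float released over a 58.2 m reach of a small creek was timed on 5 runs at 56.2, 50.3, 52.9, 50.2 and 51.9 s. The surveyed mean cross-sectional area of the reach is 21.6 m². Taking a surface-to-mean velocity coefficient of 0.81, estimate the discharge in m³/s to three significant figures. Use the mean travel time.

t̄ = (56.2 + 50.3 + 52.9 + 50.2 + 51.9) / 5 = 52.3 s
v_surface = L / t̄ = 58.2 / 52.3 = 1.113 m/s
v_mean = 0.81 × 1.113 = 0.9014 m/s
Q = A × v_mean = 21.6 × 0.9014 = 19.47 m³/s

19.5 m³/s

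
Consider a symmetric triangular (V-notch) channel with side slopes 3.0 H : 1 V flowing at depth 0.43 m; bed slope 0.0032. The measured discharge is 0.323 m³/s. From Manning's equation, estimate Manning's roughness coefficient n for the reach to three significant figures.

A = z·y² = 3.0×0.43² = 0.5547 m²
P = 2y√(1+z²) = 2×0.43×√(1+3.0²) = 2.720 m
R = A/P = 0.5547/2.720 = 0.2040 m
n = (1/Q)·A·R^(2/3)·S^(1/2) = (1/0.323) × 0.5547 × 0.3465 × 0.05657 = 0.03366

0.0337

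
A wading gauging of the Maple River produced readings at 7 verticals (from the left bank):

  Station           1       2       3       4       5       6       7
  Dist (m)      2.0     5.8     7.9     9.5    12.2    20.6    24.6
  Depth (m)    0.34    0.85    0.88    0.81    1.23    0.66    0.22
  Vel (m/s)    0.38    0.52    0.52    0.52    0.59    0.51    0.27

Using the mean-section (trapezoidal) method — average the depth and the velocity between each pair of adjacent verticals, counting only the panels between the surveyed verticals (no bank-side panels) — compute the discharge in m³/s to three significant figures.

9.25 m³/s

Panel 1-2: Δb = 3.8 m, d̄ = (0.34+0.85)/2 = 0.595, v̄ = (0.38+0.52)/2 = 0.45 → q = 3.8×0.595×0.45 = 1.017 m³/s
Panel 2-3: Δb = 2.1 m, d̄ = (0.85+0.88)/2 = 0.865, v̄ = (0.52+0.52)/2 = 0.52 → q = 2.1×0.865×0.52 = 0.9446 m³/s
Panel 3-4: Δb = 1.6 m, d̄ = (0.88+0.81)/2 = 0.845, v̄ = (0.52+0.52)/2 = 0.52 → q = 1.6×0.845×0.52 = 0.7030 m³/s
Panel 4-5: Δb = 2.7 m, d̄ = (0.81+1.23)/2 = 1.02, v̄ = (0.52+0.59)/2 = 0.555 → q = 2.7×1.02×0.555 = 1.528 m³/s
Panel 5-6: Δb = 8.4 m, d̄ = (1.23+0.66)/2 = 0.945, v̄ = (0.59+0.51)/2 = 0.55 → q = 8.4×0.945×0.55 = 4.366 m³/s
Panel 6-7: Δb = 4 m, d̄ = (0.66+0.22)/2 = 0.44, v̄ = (0.51+0.27)/2 = 0.39 → q = 4×0.44×0.39 = 0.6864 m³/s
Q = Σ q = 9.246 m³/s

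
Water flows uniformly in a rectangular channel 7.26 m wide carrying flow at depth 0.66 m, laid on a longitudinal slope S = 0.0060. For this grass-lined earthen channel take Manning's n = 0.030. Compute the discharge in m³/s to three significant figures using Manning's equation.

8.39 m³/s

A = b·y = 7.26 × 0.66 = 4.792 m²
P = b + 2y = 7.26 + 2×0.66 = 8.580 m
R = A/P = 4.792/8.580 = 0.5585 m
Q = (1/n)·A·R^(2/3)·S^(1/2) = (1/0.030) × 4.792 × 0.5585^(2/3) × 0.0060^(1/2) = 8.390 m³/s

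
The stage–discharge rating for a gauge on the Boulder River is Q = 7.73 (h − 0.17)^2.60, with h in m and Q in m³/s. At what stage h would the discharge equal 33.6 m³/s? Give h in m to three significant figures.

1.93 m

h − h₀ = (Q/C)^(1/b) = (33.6/7.73)^(1/2.60) = 1.760 m
h = 0.17 + 1.760 = 1.930 m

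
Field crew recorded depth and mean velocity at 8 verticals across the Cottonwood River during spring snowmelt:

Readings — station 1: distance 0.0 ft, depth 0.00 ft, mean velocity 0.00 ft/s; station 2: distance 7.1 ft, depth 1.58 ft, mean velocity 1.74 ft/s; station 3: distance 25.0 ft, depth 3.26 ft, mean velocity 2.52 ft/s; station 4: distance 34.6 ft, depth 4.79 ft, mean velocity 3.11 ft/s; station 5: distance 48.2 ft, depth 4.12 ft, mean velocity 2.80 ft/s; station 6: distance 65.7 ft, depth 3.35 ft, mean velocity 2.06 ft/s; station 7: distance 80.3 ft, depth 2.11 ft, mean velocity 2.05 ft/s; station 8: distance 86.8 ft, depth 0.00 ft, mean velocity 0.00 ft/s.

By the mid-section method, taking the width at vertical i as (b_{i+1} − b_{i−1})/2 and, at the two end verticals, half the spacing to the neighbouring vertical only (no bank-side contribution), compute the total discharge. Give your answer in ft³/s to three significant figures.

w_2 = (25.0 − 0.0)/2 = 12.5 ft; q_2 = 1.74 × 1.58 × 12.5 = 34.37 ft³/s
w_3 = (34.6 − 7.1)/2 = 13.75 ft; q_3 = 2.52 × 3.26 × 13.75 = 113.0 ft³/s
w_4 = (48.2 − 25.0)/2 = 11.6 ft; q_4 = 3.11 × 4.79 × 11.6 = 172.8 ft³/s
w_5 = (65.7 − 34.6)/2 = 15.55 ft; q_5 = 2.80 × 4.12 × 15.55 = 179.4 ft³/s
w_6 = (80.3 − 48.2)/2 = 16.05 ft; q_6 = 2.06 × 3.35 × 16.05 = 110.8 ft³/s
w_7 = (86.8 − 65.7)/2 = 10.55 ft; q_7 = 2.05 × 2.11 × 10.55 = 45.63 ft³/s
Stations 1, 8 contribute zero (depth or velocity is 0).
Q = Σ qᵢ = 655.9 ft³/s

656 ft³/s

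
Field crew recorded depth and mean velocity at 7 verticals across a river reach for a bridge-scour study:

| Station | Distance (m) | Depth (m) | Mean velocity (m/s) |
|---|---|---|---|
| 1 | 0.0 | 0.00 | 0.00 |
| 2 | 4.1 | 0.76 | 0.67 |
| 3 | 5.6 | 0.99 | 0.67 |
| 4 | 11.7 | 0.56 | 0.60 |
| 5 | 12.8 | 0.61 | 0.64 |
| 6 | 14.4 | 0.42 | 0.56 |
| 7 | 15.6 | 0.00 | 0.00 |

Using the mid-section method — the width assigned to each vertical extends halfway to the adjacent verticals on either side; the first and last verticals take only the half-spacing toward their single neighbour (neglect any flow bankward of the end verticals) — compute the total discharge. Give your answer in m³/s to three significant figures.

w_2 = (5.6 − 0.0)/2 = 2.8 m; q_2 = 0.67 × 0.76 × 2.8 = 1.426 m³/s
w_3 = (11.7 − 4.1)/2 = 3.8 m; q_3 = 0.67 × 0.99 × 3.8 = 2.521 m³/s
w_4 = (12.8 − 5.6)/2 = 3.6 m; q_4 = 0.60 × 0.56 × 3.6 = 1.210 m³/s
w_5 = (14.4 − 11.7)/2 = 1.35 m; q_5 = 0.64 × 0.61 × 1.35 = 0.5270 m³/s
w_6 = (15.6 − 12.8)/2 = 1.4 m; q_6 = 0.56 × 0.42 × 1.4 = 0.3293 m³/s
Stations 1, 7 contribute zero (depth or velocity is 0).
Q = Σ qᵢ = 6.012 m³/s

6.01 m³/s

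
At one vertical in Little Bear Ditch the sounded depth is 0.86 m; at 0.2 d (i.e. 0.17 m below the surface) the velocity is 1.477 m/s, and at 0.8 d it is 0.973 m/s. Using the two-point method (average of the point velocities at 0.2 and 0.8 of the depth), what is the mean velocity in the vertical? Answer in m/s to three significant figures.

v̄ = (1.477 + 0.973) / 2 = 1.225 m/s

1.23 m/s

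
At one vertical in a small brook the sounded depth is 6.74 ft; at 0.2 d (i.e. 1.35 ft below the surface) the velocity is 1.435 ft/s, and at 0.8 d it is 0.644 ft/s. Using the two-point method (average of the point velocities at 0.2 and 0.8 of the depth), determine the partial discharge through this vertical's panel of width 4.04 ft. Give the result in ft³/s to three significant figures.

v̄ = (1.435 + 0.644) / 2 = 1.040 ft/s
q = v̄ × d × w = 1.040 × 6.74 × 4.04 = 28.31 ft³/s

28.3 ft³/s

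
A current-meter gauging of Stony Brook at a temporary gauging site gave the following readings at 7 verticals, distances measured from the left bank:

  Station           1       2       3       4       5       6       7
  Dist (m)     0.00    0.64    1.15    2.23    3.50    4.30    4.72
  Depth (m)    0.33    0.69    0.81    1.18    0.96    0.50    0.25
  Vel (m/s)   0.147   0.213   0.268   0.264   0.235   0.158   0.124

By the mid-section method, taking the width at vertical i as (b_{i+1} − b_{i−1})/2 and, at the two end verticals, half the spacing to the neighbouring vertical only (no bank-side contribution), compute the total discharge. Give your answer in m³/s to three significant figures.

0.927 m³/s

w_1 = (0.64 − 0.00)/2 = 0.32 m; q_1 = 0.147 × 0.33 × 0.32 = 0.01552 m³/s
w_2 = (1.15 − 0.00)/2 = 0.575 m; q_2 = 0.213 × 0.69 × 0.575 = 0.08451 m³/s
w_3 = (2.23 − 0.64)/2 = 0.795 m; q_3 = 0.268 × 0.81 × 0.795 = 0.1726 m³/s
w_4 = (3.50 − 1.15)/2 = 1.175 m; q_4 = 0.264 × 1.18 × 1.175 = 0.3660 m³/s
w_5 = (4.30 − 2.23)/2 = 1.035 m; q_5 = 0.235 × 0.96 × 1.035 = 0.2335 m³/s
w_6 = (4.72 − 3.50)/2 = 0.61 m; q_6 = 0.158 × 0.50 × 0.61 = 0.04819 m³/s
w_7 = (4.72 − 4.30)/2 = 0.21 m; q_7 = 0.124 × 0.25 × 0.21 = 0.006510 m³/s
Q = Σ qᵢ = 0.9268 m³/s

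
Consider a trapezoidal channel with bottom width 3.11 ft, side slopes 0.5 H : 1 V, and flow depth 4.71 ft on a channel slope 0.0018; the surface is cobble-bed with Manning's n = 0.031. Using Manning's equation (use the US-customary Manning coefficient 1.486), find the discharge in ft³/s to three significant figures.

A = (b + z·y)·y = (3.11 + 0.5×4.71)×4.71 = 25.74 ft²
P = b + 2y√(1+z²) = 3.11 + 2×4.71×√(1+0.5²) = 13.64 ft
R = A/P = 25.74/13.64 = 1.887 ft
Q = (1.486/n)·A·R^(2/3)·S^(1/2) = (1.486/0.031) × 25.74 × 1.887^(2/3) × 0.0018^(1/2) = 79.93 ft³/s

79.9 ft³/s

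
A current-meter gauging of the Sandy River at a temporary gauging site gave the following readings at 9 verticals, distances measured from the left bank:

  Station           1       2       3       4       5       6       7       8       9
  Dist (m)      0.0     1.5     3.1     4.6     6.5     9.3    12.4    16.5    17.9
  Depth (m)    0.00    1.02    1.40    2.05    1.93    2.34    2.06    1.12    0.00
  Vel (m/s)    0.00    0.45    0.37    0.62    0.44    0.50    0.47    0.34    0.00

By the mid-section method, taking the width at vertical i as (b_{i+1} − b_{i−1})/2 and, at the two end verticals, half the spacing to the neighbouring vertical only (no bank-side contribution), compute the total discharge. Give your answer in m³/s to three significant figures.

13.7 m³/s

w_2 = (3.1 − 0.0)/2 = 1.55 m; q_2 = 0.45 × 1.02 × 1.55 = 0.7115 m³/s
w_3 = (4.6 − 1.5)/2 = 1.55 m; q_3 = 0.37 × 1.40 × 1.55 = 0.8029 m³/s
w_4 = (6.5 − 3.1)/2 = 1.7 m; q_4 = 0.62 × 2.05 × 1.7 = 2.161 m³/s
w_5 = (9.3 − 4.6)/2 = 2.35 m; q_5 = 0.44 × 1.93 × 2.35 = 1.996 m³/s
w_6 = (12.4 − 6.5)/2 = 2.95 m; q_6 = 0.50 × 2.34 × 2.95 = 3.452 m³/s
w_7 = (16.5 − 9.3)/2 = 3.6 m; q_7 = 0.47 × 2.06 × 3.6 = 3.486 m³/s
w_8 = (17.9 − 12.4)/2 = 2.75 m; q_8 = 0.34 × 1.12 × 2.75 = 1.047 m³/s
Stations 1, 9 contribute zero (depth or velocity is 0).
Q = Σ qᵢ = 13.65 m³/s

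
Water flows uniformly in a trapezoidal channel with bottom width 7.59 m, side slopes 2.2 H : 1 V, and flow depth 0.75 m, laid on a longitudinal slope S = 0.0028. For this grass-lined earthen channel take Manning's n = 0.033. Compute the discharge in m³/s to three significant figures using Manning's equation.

A = (b + z·y)·y = (7.59 + 2.2×0.75)×0.75 = 6.930 m²
P = b + 2y√(1+z²) = 7.59 + 2×0.75×√(1+2.2²) = 11.21 m
R = A/P = 6.930/11.21 = 0.6179 m
Q = (1/n)·A·R^(2/3)·S^(1/2) = (1/0.033) × 6.930 × 0.6179^(2/3) × 0.0028^(1/2) = 8.062 m³/s

8.06 m³/s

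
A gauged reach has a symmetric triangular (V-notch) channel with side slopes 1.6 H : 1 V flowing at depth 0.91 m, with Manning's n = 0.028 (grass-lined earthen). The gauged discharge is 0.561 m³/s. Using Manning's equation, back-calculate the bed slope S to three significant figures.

0.000500

A = z·y² = 1.6×0.91² = 1.325 m²
P = 2y√(1+z²) = 2×0.91×√(1+1.6²) = 3.434 m
R = A/P = 1.325/3.434 = 0.3858 m
S = (Q·n / (1·A·R^(2/3)))² = (0.561×0.028 / (1×1.325×0.5300))² = 0.0005004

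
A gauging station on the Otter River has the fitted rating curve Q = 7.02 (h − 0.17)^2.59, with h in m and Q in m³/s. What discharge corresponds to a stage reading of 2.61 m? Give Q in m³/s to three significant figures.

70.7 m³/s

Q = 7.02 × (2.61 − 0.17)^2.59 = 7.02 × 2.44^2.59 = 70.74 m³/s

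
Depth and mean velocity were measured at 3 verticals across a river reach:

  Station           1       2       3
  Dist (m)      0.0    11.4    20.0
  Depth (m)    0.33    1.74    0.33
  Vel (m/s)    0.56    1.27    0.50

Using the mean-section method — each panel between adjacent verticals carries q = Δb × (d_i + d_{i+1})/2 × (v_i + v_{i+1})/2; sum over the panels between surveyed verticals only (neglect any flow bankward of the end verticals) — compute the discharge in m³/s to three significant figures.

18.7 m³/s

Panel 1-2: Δb = 11.4 m, d̄ = (0.33+1.74)/2 = 1.035, v̄ = (0.56+1.27)/2 = 0.915 → q = 11.4×1.035×0.915 = 10.80 m³/s
Panel 2-3: Δb = 8.6 m, d̄ = (1.74+0.33)/2 = 1.035, v̄ = (1.27+0.50)/2 = 0.885 → q = 8.6×1.035×0.885 = 7.877 m³/s
Q = Σ q = 18.67 m³/s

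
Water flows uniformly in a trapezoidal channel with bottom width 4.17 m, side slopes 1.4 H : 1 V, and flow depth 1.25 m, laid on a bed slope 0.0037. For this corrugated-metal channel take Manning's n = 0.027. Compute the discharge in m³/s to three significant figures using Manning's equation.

A = (b + z·y)·y = (4.17 + 1.4×1.25)×1.25 = 7.400 m²
P = b + 2y√(1+z²) = 4.17 + 2×1.25×√(1+1.4²) = 8.471 m
R = A/P = 7.400/8.471 = 0.8736 m
Q = (1/n)·A·R^(2/3)·S^(1/2) = (1/0.027) × 7.400 × 0.8736^(2/3) × 0.0037^(1/2) = 15.23 m³/s

15.2 m³/s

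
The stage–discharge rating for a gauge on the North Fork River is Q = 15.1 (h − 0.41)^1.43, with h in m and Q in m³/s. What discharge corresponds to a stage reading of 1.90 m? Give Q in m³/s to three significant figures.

Q = 15.1 × (1.90 − 0.41)^1.43 = 15.1 × 1.49^1.43 = 26.71 m³/s

26.7 m³/s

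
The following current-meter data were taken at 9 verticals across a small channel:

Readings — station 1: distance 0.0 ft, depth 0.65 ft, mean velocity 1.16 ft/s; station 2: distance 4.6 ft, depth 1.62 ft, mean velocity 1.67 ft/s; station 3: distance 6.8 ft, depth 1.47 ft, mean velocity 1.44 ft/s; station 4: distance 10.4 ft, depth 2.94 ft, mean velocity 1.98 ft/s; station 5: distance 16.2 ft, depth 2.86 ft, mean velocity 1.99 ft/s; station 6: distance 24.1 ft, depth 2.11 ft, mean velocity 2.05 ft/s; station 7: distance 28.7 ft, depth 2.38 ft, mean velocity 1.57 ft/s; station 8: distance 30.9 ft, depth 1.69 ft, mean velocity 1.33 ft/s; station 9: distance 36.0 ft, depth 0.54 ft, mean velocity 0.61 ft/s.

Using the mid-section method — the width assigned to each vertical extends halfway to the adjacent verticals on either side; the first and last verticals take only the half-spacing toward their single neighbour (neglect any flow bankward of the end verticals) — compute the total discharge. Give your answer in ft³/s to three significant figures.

132 ft³/s

w_1 = (4.6 − 0.0)/2 = 2.3 ft; q_1 = 1.16 × 0.65 × 2.3 = 1.734 ft³/s
w_2 = (6.8 − 0.0)/2 = 3.4 ft; q_2 = 1.67 × 1.62 × 3.4 = 9.198 ft³/s
w_3 = (10.4 − 4.6)/2 = 2.9 ft; q_3 = 1.44 × 1.47 × 2.9 = 6.139 ft³/s
w_4 = (16.2 − 6.8)/2 = 4.7 ft; q_4 = 1.98 × 2.94 × 4.7 = 27.36 ft³/s
w_5 = (24.1 − 10.4)/2 = 6.85 ft; q_5 = 1.99 × 2.86 × 6.85 = 38.99 ft³/s
w_6 = (28.7 − 16.2)/2 = 6.25 ft; q_6 = 2.05 × 2.11 × 6.25 = 27.03 ft³/s
w_7 = (30.9 − 24.1)/2 = 3.4 ft; q_7 = 1.57 × 2.38 × 3.4 = 12.70 ft³/s
w_8 = (36.0 − 28.7)/2 = 3.65 ft; q_8 = 1.33 × 1.69 × 3.65 = 8.204 ft³/s
w_9 = (36.0 − 30.9)/2 = 2.55 ft; q_9 = 0.61 × 0.54 × 2.55 = 0.8400 ft³/s
Q = Σ qᵢ = 132.2 ft³/s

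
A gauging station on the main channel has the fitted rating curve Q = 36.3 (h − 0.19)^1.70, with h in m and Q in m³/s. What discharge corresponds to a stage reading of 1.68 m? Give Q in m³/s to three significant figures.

71.5 m³/s

Q = 36.3 × (1.68 − 0.19)^1.70 = 36.3 × 1.49^1.70 = 71.50 m³/s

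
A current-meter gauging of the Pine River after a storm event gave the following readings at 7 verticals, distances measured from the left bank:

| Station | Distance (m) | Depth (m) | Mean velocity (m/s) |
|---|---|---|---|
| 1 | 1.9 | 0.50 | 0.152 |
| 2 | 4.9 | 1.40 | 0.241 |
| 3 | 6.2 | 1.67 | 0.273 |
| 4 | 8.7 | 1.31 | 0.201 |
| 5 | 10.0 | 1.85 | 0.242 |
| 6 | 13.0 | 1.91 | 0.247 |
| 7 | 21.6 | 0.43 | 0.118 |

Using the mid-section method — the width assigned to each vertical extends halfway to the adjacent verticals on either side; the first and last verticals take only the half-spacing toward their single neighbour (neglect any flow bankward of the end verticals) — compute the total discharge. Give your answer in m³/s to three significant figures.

w_1 = (4.9 − 1.9)/2 = 1.5 m; q_1 = 0.152 × 0.50 × 1.5 = 0.1140 m³/s
w_2 = (6.2 − 1.9)/2 = 2.15 m; q_2 = 0.241 × 1.40 × 2.15 = 0.7254 m³/s
w_3 = (8.7 − 4.9)/2 = 1.9 m; q_3 = 0.273 × 1.67 × 1.9 = 0.8662 m³/s
w_4 = (10.0 − 6.2)/2 = 1.9 m; q_4 = 0.201 × 1.31 × 1.9 = 0.5003 m³/s
w_5 = (13.0 − 8.7)/2 = 2.15 m; q_5 = 0.242 × 1.85 × 2.15 = 0.9626 m³/s
w_6 = (21.6 − 10.0)/2 = 5.8 m; q_6 = 0.247 × 1.91 × 5.8 = 2.736 m³/s
w_7 = (21.6 − 13.0)/2 = 4.3 m; q_7 = 0.118 × 0.43 × 4.3 = 0.2182 m³/s
Q = Σ qᵢ = 6.123 m³/s

6.12 m³/s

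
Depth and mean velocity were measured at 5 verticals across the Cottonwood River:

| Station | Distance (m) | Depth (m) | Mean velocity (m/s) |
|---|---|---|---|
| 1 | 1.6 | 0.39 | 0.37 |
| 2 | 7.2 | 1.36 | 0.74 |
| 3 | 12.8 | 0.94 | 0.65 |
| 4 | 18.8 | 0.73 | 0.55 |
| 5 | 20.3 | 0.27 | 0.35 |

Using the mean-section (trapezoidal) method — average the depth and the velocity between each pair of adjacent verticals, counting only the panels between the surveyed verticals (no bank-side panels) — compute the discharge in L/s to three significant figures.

Panel 1-2: Δb = 5.6 m, d̄ = (0.39+1.36)/2 = 0.875, v̄ = (0.37+0.74)/2 = 0.555 → q = 5.6×0.875×0.555 = 2.720 m³/s
Panel 2-3: Δb = 5.6 m, d̄ = (1.36+0.94)/2 = 1.15, v̄ = (0.74+0.65)/2 = 0.695 → q = 5.6×1.15×0.695 = 4.476 m³/s
Panel 3-4: Δb = 6 m, d̄ = (0.94+0.73)/2 = 0.835, v̄ = (0.65+0.55)/2 = 0.6 → q = 6×0.835×0.6 = 3.006 m³/s
Panel 4-5: Δb = 1.5 m, d̄ = (0.73+0.27)/2 = 0.5, v̄ = (0.55+0.35)/2 = 0.45 → q = 1.5×0.5×0.45 = 0.3375 m³/s
Q = Σ q = 10.54 m³/s
= 10.54 × 1000 = 10540 L/s

10500 L/s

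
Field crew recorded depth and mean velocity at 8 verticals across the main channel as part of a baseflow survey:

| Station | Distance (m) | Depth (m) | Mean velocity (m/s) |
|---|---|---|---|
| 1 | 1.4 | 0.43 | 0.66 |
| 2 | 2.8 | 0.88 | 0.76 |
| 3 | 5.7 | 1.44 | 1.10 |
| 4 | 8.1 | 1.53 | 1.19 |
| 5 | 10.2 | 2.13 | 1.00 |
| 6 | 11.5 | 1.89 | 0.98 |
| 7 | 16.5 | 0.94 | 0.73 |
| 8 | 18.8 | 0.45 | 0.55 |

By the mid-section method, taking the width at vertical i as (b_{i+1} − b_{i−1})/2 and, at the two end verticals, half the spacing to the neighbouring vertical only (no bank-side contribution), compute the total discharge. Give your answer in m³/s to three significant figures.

w_1 = (2.8 − 1.4)/2 = 0.7 m; q_1 = 0.66 × 0.43 × 0.7 = 0.1987 m³/s
w_2 = (5.7 − 1.4)/2 = 2.15 m; q_2 = 0.76 × 0.88 × 2.15 = 1.438 m³/s
w_3 = (8.1 − 2.8)/2 = 2.65 m; q_3 = 1.10 × 1.44 × 2.65 = 4.198 m³/s
w_4 = (10.2 − 5.7)/2 = 2.25 m; q_4 = 1.19 × 1.53 × 2.25 = 4.097 m³/s
w_5 = (11.5 − 8.1)/2 = 1.7 m; q_5 = 1.00 × 2.13 × 1.7 = 3.621 m³/s
w_6 = (16.5 − 10.2)/2 = 3.15 m; q_6 = 0.98 × 1.89 × 3.15 = 5.834 m³/s
w_7 = (18.8 − 11.5)/2 = 3.65 m; q_7 = 0.73 × 0.94 × 3.65 = 2.505 m³/s
w_8 = (18.8 − 16.5)/2 = 1.15 m; q_8 = 0.55 × 0.45 × 1.15 = 0.2846 m³/s
Q = Σ qᵢ = 22.18 m³/s

22.2 m³/s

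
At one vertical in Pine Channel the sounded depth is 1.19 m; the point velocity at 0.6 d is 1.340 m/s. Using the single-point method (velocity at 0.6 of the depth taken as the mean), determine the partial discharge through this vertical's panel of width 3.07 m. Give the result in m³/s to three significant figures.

4.90 m³/s

v̄ = v₀.₆ = 1.340 m/s
q = v̄ × d × w = 1.340 × 1.19 × 3.07 = 4.895 m³/s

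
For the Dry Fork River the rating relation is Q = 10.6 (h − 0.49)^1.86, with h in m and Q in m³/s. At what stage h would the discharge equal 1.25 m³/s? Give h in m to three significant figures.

0.807 m

h − h₀ = (Q/C)^(1/b) = (1.25/10.6)^(1/1.86) = 0.3169 m
h = 0.49 + 0.3169 = 0.8069 m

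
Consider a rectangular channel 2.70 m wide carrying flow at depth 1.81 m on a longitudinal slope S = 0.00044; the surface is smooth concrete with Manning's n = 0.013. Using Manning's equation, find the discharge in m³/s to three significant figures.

A = b·y = 2.70 × 1.81 = 4.887 m²
P = b + 2y = 2.70 + 2×1.81 = 6.320 m
R = A/P = 4.887/6.320 = 0.7733 m
Q = (1/n)·A·R^(2/3)·S^(1/2) = (1/0.013) × 4.887 × 0.7733^(2/3) × 0.00044^(1/2) = 6.643 m³/s

6.64 m³/s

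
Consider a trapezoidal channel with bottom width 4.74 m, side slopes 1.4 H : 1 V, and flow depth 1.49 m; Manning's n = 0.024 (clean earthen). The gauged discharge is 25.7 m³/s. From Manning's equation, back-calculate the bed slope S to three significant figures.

0.00353

A = (b + z·y)·y = (4.74 + 1.4×1.49)×1.49 = 10.17 m²
P = b + 2y√(1+z²) = 4.74 + 2×1.49×√(1+1.4²) = 9.867 m
R = A/P = 10.17/9.867 = 1.031 m
S = (Q·n / (1·A·R^(2/3)))² = (25.7×0.024 / (1×10.17×1.020))² = 0.003532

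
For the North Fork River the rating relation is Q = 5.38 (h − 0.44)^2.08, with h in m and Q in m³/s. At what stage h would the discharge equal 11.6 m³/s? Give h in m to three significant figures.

h − h₀ = (Q/C)^(1/b) = (11.6/5.38)^(1/2.08) = 1.447 m
h = 0.44 + 1.447 = 1.887 m

1.89 m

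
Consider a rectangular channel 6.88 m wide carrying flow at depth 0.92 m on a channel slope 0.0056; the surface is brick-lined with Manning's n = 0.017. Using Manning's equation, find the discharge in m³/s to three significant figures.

22.5 m³/s

A = b·y = 6.88 × 0.92 = 6.330 m²
P = b + 2y = 6.88 + 2×0.92 = 8.720 m
R = A/P = 6.330/8.720 = 0.7259 m
Q = (1/n)·A·R^(2/3)·S^(1/2) = (1/0.017) × 6.330 × 0.7259^(2/3) × 0.0056^(1/2) = 22.50 m³/s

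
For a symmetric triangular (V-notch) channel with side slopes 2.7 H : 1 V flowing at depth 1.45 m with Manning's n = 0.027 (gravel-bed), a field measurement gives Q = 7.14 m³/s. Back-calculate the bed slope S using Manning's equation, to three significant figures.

0.00193

A = z·y² = 2.7×1.45² = 5.677 m²
P = 2y√(1+z²) = 2×1.45×√(1+2.7²) = 8.350 m
R = A/P = 5.677/8.350 = 0.6799 m
S = (Q·n / (1·A·R^(2/3)))² = (7.14×0.027 / (1×5.677×0.7732))² = 0.001929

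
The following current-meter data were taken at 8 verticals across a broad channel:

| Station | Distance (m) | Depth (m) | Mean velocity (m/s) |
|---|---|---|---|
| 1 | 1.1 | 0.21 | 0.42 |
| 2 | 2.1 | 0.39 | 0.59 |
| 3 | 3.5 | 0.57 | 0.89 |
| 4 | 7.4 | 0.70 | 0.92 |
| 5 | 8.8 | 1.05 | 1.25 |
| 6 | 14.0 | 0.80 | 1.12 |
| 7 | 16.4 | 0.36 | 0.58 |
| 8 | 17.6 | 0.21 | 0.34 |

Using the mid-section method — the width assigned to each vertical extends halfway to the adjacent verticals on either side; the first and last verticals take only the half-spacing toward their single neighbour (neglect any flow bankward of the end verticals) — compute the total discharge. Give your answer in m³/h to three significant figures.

w_1 = (2.1 − 1.1)/2 = 0.5 m; q_1 = 0.42 × 0.21 × 0.5 = 0.04410 m³/s
w_2 = (3.5 − 1.1)/2 = 1.2 m; q_2 = 0.59 × 0.39 × 1.2 = 0.2761 m³/s
w_3 = (7.4 − 2.1)/2 = 2.65 m; q_3 = 0.89 × 0.57 × 2.65 = 1.344 m³/s
w_4 = (8.8 − 3.5)/2 = 2.65 m; q_4 = 0.92 × 0.70 × 2.65 = 1.707 m³/s
w_5 = (14.0 − 7.4)/2 = 3.3 m; q_5 = 1.25 × 1.05 × 3.3 = 4.331 m³/s
w_6 = (16.4 − 8.8)/2 = 3.8 m; q_6 = 1.12 × 0.80 × 3.8 = 3.405 m³/s
w_7 = (17.6 − 14.0)/2 = 1.8 m; q_7 = 0.58 × 0.36 × 1.8 = 0.3758 m³/s
w_8 = (17.6 − 16.4)/2 = 0.6 m; q_8 = 0.34 × 0.21 × 0.6 = 0.04284 m³/s
Q = Σ qᵢ = 11.53 m³/s
= 11.53 × 3600 = 41490 m³/h

41500 m³/h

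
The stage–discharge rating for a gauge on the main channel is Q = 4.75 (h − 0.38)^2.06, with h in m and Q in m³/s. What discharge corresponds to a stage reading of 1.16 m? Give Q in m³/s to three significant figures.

Q = 4.75 × (1.16 − 0.38)^2.06 = 4.75 × 0.78^2.06 = 2.847 m³/s

2.85 m³/s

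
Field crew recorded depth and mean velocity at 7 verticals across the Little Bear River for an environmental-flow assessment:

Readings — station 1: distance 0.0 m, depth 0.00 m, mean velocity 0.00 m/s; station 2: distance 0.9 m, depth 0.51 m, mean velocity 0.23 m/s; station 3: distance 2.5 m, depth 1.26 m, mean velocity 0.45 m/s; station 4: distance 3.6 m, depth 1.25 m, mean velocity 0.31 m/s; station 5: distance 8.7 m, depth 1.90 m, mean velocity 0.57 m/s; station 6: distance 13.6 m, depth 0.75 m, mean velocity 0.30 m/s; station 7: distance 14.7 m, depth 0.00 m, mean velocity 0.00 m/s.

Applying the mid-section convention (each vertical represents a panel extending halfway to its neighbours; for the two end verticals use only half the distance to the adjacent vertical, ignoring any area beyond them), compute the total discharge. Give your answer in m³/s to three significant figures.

8.20 m³/s

w_2 = (2.5 − 0.0)/2 = 1.25 m; q_2 = 0.23 × 0.51 × 1.25 = 0.1466 m³/s
w_3 = (3.6 − 0.9)/2 = 1.35 m; q_3 = 0.45 × 1.26 × 1.35 = 0.7655 m³/s
w_4 = (8.7 − 2.5)/2 = 3.1 m; q_4 = 0.31 × 1.25 × 3.1 = 1.201 m³/s
w_5 = (13.6 − 3.6)/2 = 5 m; q_5 = 0.57 × 1.90 × 5 = 5.415 m³/s
w_6 = (14.7 − 8.7)/2 = 3 m; q_6 = 0.30 × 0.75 × 3 = 0.6750 m³/s
Stations 1, 7 contribute zero (depth or velocity is 0).
Q = Σ qᵢ = 8.203 m³/s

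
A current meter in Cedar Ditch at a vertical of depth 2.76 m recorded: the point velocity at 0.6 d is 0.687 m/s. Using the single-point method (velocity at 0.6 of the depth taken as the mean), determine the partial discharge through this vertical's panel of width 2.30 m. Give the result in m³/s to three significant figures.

v̄ = v₀.₆ = 0.687 m/s
q = v̄ × d × w = 0.6870 × 2.76 × 2.30 = 4.361 m³/s

4.36 m³/s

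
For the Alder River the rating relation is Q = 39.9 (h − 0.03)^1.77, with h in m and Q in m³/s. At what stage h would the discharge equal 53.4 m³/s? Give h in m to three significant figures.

h − h₀ = (Q/C)^(1/b) = (53.4/39.9)^(1/1.77) = 1.179 m
h = 0.03 + 1.179 = 1.209 m

1.21 m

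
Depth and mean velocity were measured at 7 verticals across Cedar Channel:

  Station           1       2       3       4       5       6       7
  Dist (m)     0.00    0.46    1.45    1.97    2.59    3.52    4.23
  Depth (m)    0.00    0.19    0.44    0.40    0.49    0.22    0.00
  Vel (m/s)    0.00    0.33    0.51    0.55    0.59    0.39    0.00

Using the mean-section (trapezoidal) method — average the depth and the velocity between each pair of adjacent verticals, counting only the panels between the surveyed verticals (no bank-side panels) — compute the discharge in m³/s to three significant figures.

0.588 m³/s

Panel 1-2: Δb = 0.46 m, d̄ = (0.00+0.19)/2 = 0.095, v̄ = (0.00+0.33)/2 = 0.165 → q = 0.46×0.095×0.165 = 0.007211 m³/s
Panel 2-3: Δb = 0.99 m, d̄ = (0.19+0.44)/2 = 0.315, v̄ = (0.33+0.51)/2 = 0.42 → q = 0.99×0.315×0.42 = 0.1310 m³/s
Panel 3-4: Δb = 0.52 m, d̄ = (0.44+0.40)/2 = 0.42, v̄ = (0.51+0.55)/2 = 0.53 → q = 0.52×0.42×0.53 = 0.1158 m³/s
Panel 4-5: Δb = 0.62 m, d̄ = (0.40+0.49)/2 = 0.445, v̄ = (0.55+0.59)/2 = 0.57 → q = 0.62×0.445×0.57 = 0.1573 m³/s
Panel 5-6: Δb = 0.93 m, d̄ = (0.49+0.22)/2 = 0.355, v̄ = (0.59+0.39)/2 = 0.49 → q = 0.93×0.355×0.49 = 0.1618 m³/s
Panel 6-7: Δb = 0.71 m, d̄ = (0.22+0.00)/2 = 0.11, v̄ = (0.39+0.00)/2 = 0.195 → q = 0.71×0.11×0.195 = 0.01523 m³/s
Q = Σ q = 0.5882 m³/s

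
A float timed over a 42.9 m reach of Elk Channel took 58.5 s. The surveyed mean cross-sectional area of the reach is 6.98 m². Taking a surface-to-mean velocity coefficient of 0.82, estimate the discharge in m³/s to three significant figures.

v_surface = L / t̄ = 42.9 / 58.5 = 0.7333 m/s
v_mean = 0.82 × 0.7333 = 0.6013 m/s
Q = A × v_mean = 6.98 × 0.6013 = 4.197 m³/s

4.20 m³/s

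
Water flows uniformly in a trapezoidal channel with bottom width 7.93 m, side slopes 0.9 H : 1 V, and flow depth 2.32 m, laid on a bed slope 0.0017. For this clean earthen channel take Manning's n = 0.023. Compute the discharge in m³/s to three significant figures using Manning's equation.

57.9 m³/s

A = (b + z·y)·y = (7.93 + 0.9×2.32)×2.32 = 23.24 m²
P = b + 2y√(1+z²) = 7.93 + 2×2.32×√(1+0.9²) = 14.17 m
R = A/P = 23.24/14.17 = 1.640 m
Q = (1/n)·A·R^(2/3)·S^(1/2) = (1/0.023) × 23.24 × 1.640^(2/3) × 0.0017^(1/2) = 57.94 m³/s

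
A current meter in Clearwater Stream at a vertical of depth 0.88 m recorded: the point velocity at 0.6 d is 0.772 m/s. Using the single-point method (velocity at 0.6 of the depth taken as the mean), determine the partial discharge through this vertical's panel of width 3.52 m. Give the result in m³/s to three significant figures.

2.39 m³/s

v̄ = v₀.₆ = 0.772 m/s
q = v̄ × d × w = 0.7720 × 0.88 × 3.52 = 2.391 m³/s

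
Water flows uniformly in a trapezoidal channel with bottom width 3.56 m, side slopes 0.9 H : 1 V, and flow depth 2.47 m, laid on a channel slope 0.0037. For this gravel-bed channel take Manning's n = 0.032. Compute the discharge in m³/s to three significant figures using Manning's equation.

34.0 m³/s

A = (b + z·y)·y = (3.56 + 0.9×2.47)×2.47 = 14.28 m²
P = b + 2y√(1+z²) = 3.56 + 2×2.47×√(1+0.9²) = 10.21 m
R = A/P = 14.28/10.21 = 1.400 m
Q = (1/n)·A·R^(2/3)·S^(1/2) = (1/0.032) × 14.28 × 1.400^(2/3) × 0.0037^(1/2) = 33.97 m³/s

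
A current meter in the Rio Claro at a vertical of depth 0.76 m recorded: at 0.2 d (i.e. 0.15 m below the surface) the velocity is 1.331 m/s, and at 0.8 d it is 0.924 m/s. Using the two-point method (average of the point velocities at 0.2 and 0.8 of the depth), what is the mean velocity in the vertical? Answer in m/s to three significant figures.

1.13 m/s

v̄ = (1.331 + 0.924) / 2 = 1.128 m/s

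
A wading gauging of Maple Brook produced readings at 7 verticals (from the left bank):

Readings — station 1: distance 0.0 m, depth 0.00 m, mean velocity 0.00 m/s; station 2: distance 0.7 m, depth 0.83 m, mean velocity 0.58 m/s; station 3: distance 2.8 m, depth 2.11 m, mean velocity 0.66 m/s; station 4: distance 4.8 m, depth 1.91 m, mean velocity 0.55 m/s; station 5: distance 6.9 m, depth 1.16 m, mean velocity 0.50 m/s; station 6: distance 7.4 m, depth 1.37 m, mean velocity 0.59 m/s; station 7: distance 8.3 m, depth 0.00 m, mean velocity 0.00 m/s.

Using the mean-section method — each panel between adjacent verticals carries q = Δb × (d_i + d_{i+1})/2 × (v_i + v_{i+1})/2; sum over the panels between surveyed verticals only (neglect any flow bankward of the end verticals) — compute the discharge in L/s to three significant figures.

6650 L/s

Panel 1-2: Δb = 0.7 m, d̄ = (0.00+0.83)/2 = 0.415, v̄ = (0.00+0.58)/2 = 0.29 → q = 0.7×0.415×0.29 = 0.08425 m³/s
Panel 2-3: Δb = 2.1 m, d̄ = (0.83+2.11)/2 = 1.47, v̄ = (0.58+0.66)/2 = 0.62 → q = 2.1×1.47×0.62 = 1.914 m³/s
Panel 3-4: Δb = 2 m, d̄ = (2.11+1.91)/2 = 2.01, v̄ = (0.66+0.55)/2 = 0.605 → q = 2×2.01×0.605 = 2.432 m³/s
Panel 4-5: Δb = 2.1 m, d̄ = (1.91+1.16)/2 = 1.535, v̄ = (0.55+0.50)/2 = 0.525 → q = 2.1×1.535×0.525 = 1.692 m³/s
Panel 5-6: Δb = 0.5 m, d̄ = (1.16+1.37)/2 = 1.265, v̄ = (0.50+0.59)/2 = 0.545 → q = 0.5×1.265×0.545 = 0.3447 m³/s
Panel 6-7: Δb = 0.9 m, d̄ = (1.37+0.00)/2 = 0.685, v̄ = (0.59+0.00)/2 = 0.295 → q = 0.9×0.685×0.295 = 0.1819 m³/s
Q = Σ q = 6.649 m³/s
= 6.649 × 1000 = 6649 L/s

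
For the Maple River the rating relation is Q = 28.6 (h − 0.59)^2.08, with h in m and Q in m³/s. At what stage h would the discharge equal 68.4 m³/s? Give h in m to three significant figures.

h − h₀ = (Q/C)^(1/b) = (68.4/28.6)^(1/2.08) = 1.521 m
h = 0.59 + 1.521 = 2.111 m

2.11 m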